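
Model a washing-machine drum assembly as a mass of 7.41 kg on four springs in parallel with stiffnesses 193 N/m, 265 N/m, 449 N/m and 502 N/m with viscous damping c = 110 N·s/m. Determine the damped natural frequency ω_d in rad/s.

Parallel springs add: k_eq = 193 + 265 + 449 + 502 = 1409 N/m.
ω_n = √(k_eq/m) = √(1409/7.41) = 13.79 rad/s.
Critical damping c_c = 2√(k_eq·m) = 2√(1409 × 7.41) = 204.4 N·s/m, so ζ = c/c_c = 110/204.4 = 0.5383.
ω_d = ω_n√(1 − ζ²) = 13.79 × √(1 − 0.290) = 11.62 rad/s.

11.6 rad/s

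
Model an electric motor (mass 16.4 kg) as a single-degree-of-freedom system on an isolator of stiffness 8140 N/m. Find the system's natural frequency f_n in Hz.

3.55 Hz

ω_n = √(k/m) = √(8140/16.4) = √496.3 = 22.28 rad/s.
f_n = ω_n/(2π) = 22.28/6.283 = 3.546 Hz.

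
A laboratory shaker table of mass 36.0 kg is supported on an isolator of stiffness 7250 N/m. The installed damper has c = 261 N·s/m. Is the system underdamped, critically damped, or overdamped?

c_c = 2√(k·m) = 1022 N·s/m; ζ = c/c_c = 261/1022 = 0.255.
Since ζ < 1 the system is underdamped.

underdamped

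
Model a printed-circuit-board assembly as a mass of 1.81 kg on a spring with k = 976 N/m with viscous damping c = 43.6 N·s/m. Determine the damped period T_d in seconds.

ω_n = √(k/m) = √(976.0/1.81) = 23.22 rad/s.
Critical damping c_c = 2√(k·m) = 2√(976.0 × 1.81) = 84.06 N·s/m, so ζ = c/c_c = 43.6/84.06 = 0.5187.
ω_d = ω_n√(1 − ζ²) = 23.22 × √(1 − 0.269) = 19.85 rad/s.
T_d = 2π/ω_d = 0.3165 s.

0.316 s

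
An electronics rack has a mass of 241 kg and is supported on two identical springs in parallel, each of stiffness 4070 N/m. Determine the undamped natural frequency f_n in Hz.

Parallel springs add: k_eq = 2 × 4070 = 8140 N/m.
ω_n = √(k_eq/m) = √(8140/241) = √33.78 = 5.812 rad/s.
f_n = ω_n/(2π) = 5.812/6.283 = 0.9250 Hz.

0.925 Hz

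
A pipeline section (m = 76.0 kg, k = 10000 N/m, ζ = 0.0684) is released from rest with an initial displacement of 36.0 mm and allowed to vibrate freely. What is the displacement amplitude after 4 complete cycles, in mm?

Logarithmic decrement δ = 2πζ/√(1 − ζ²) = 2π × 0.06840/√(1 − 0.00468) = 0.4308.
After n cycles, x_n/x₀ = e^(−nδ), so x_4 = 36.0 × e^(−4 × 0.4308) = 36.0 × 0.1785 = 6.426 mm.

6.43 mm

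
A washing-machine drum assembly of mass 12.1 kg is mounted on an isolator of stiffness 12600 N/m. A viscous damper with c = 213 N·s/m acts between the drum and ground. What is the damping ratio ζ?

0.273

ω_n = √(k/m) = √(12600/12.1) = 32.27 rad/s.
Critical damping c_c = 2√(k·m) = 2√(12600 × 12.1) = 780.9 N·s/m, so ζ = c/c_c = 213/780.9 = 0.2728.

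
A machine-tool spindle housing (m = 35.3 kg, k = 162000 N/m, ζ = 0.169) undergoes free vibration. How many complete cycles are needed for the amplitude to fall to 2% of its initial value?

Logarithmic decrement δ = 2πζ/√(1 − ζ²) = 2π × 0.1690/√(1 − 0.0286) = 1.077.
x_n/x₀ = e^(−nδ) ≤ 0.02; take ln: n ≥ ln(1/0.02)/δ = 3.912/1.077 = 3.631.
So 4 complete cycles are required.

4 cycles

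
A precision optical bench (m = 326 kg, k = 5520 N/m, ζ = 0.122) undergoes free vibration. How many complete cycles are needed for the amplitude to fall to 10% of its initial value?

Logarithmic decrement δ = 2πζ/√(1 − ζ²) = 2π × 0.1220/√(1 − 0.0149) = 0.7723.
x_n/x₀ = e^(−nδ) ≤ 0.1; take ln: n ≥ ln(1/0.1)/δ = 2.303/0.7723 = 2.981.
So 3 complete cycles are required.

3 cycles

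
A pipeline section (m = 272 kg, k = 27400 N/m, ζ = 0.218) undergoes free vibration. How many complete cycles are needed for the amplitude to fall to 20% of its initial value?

Logarithmic decrement δ = 2πζ/√(1 − ζ²) = 2π × 0.2180/√(1 − 0.0475) = 1.403.
x_n/x₀ = e^(−nδ) ≤ 0.2; take ln: n ≥ ln(1/0.2)/δ = 1.609/1.403 = 1.147.
So 2 complete cycles are required.

2 cycles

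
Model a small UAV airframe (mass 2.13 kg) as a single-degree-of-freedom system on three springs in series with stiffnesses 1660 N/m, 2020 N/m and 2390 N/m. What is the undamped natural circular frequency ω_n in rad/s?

Series springs: 1/k_eq = 1/1660 + 1/2020 + 1/2390 = 0.001516, so k_eq = 659.7 N/m.
ω_n = √(k_eq/m) = √(659.7/2.13) = √309.7 = 17.60 rad/s.

17.6 rad/s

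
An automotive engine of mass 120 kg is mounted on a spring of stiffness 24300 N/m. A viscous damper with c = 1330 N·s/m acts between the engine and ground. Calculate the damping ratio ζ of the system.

0.389

ω_n = √(k/m) = √(24300/120) = 14.23 rad/s.
Critical damping c_c = 2√(k·m) = 2√(24300 × 120) = 3415 N·s/m, so ζ = c/c_c = 1330/3415 = 0.3894.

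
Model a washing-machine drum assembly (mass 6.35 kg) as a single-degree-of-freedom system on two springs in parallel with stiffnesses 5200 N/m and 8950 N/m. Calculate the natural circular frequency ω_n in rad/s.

47.2 rad/s

Parallel springs add: k_eq = 5200 + 8950 = 14150 N/m.
ω_n = √(k_eq/m) = √(14150/6.35) = √2228 = 47.21 rad/s.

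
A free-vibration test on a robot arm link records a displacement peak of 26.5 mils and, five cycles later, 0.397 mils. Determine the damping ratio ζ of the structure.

Logarithmic decrement δ = (1/n)·ln(x₀/x_n) = (1/5)·ln(26.5/0.397) = (1/5)·ln(66.75) = 0.8402.
ζ = δ/√(4π² + δ²) = 0.8402/√(39.48 + 0.706) = 0.8402/6.339 = 0.1325.

0.133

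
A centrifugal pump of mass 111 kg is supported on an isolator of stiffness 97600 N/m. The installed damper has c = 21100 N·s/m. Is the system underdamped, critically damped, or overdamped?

overdamped

c_c = 2√(k·m) = 6583 N·s/m; ζ = c/c_c = 21100/6583 = 3.21.
Since ζ > 1 the system is overdamped.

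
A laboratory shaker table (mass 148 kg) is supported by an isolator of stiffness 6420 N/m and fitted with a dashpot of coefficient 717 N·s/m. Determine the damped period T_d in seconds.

ω_n = √(k/m) = √(6420/148) = 6.586 rad/s.
Critical damping c_c = 2√(k·m) = 2√(6420 × 148) = 1950 N·s/m, so ζ = c/c_c = 717/1950 = 0.3678.
ω_d = ω_n√(1 − ζ²) = 6.586 × √(1 − 0.135) = 6.125 rad/s.
T_d = 2π/ω_d = 1.026 s.

1.03 s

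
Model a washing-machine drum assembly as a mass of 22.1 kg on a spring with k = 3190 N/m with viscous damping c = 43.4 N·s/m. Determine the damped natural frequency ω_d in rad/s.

12.0 rad/s

ω_n = √(k/m) = √(3190/22.1) = 12.01 rad/s.
Critical damping c_c = 2√(k·m) = 2√(3190 × 22.1) = 531.0 N·s/m, so ζ = c/c_c = 43.4/531.0 = 0.08173.
ω_d = ω_n√(1 − ζ²) = 12.01 × √(1 − 0.00668) = 11.97 rad/s.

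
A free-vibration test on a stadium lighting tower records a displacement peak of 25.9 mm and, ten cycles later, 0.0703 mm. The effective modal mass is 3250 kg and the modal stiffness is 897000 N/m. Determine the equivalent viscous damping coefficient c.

Logarithmic decrement δ = (1/n)·ln(x₀/x_n) = (1/10)·ln(25.9/0.0703) = (1/10)·ln(368.4) = 0.5909.
ζ = δ/√(4π² + δ²) = 0.5909/√(39.48 + 0.349) = 0.5909/6.311 = 0.09364.
c = ζ · 2√(km) = 0.09364 × 2√(897000 × 3250) = 0.09364 × 108000 = 10110 N·s/m.

10100 N·s/m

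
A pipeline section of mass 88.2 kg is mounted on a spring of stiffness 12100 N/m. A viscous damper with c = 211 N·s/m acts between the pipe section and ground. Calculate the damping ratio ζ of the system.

0.102

ω_n = √(k/m) = √(12100/88.2) = 11.71 rad/s.
Critical damping c_c = 2√(k·m) = 2√(12100 × 88.2) = 2066 N·s/m, so ζ = c/c_c = 211/2066 = 0.1021.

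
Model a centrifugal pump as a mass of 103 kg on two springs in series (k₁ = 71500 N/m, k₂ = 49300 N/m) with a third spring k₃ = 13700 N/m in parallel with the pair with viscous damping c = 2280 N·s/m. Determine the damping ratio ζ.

0.542

Series pair: k_s = k₁k₂/(k₁+k₂) = (71500)(49300)/(71500 + 49300) = 29180 N/m. In parallel with k₃: k_eq = 29180 + 13700 = 42880 N/m.
ω_n = √(k_eq/m) = √(42880/103) = 20.40 rad/s.
Critical damping c_c = 2√(k_eq·m) = 2√(42880 × 103) = 4203 N·s/m, so ζ = c/c_c = 2280/4203 = 0.5424.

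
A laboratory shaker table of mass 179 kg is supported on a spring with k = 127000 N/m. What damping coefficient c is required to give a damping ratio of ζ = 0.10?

954 N·s/m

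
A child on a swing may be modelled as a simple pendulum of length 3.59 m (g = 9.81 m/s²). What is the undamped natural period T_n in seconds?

3.80 s

For a simple pendulum ω_n = √(g/L) = √(9.81/3.59) = √2.733 = 1.653 rad/s.
T_n = 2π/ω_n = 6.283/1.653 = 3.801 s.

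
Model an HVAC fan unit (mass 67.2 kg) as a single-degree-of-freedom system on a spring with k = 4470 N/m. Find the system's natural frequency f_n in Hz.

ω_n = √(k/m) = √(4470/67.2) = √66.52 = 8.156 rad/s.
f_n = ω_n/(2π) = 8.156/6.283 = 1.298 Hz.

1.30 Hz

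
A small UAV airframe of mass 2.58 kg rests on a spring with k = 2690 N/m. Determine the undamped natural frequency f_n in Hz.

5.14 Hz

ω_n = √(k/m) = √(2690/2.58) = √1043 = 32.29 rad/s.
f_n = ω_n/(2π) = 32.29/6.283 = 5.139 Hz.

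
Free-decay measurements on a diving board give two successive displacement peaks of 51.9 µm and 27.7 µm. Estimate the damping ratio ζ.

0.0994

Logarithmic decrement δ = (1/n)·ln(x₀/x_n) = (1/1)·ln(51.9/27.7) = (1/1)·ln(1.874) = 0.6279.
ζ = δ/√(4π² + δ²) = 0.6279/√(39.48 + 0.394) = 0.6279/6.314 = 0.09944.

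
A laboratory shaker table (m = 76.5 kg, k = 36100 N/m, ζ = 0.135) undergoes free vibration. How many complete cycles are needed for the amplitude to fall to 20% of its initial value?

Logarithmic decrement δ = 2πζ/√(1 − ζ²) = 2π × 0.1350/√(1 − 0.0182) = 0.8561.
x_n/x₀ = e^(−nδ) ≤ 0.2; take ln: n ≥ ln(1/0.2)/δ = 1.609/0.8561 = 1.880.
So 2 complete cycles are required.

2 cycles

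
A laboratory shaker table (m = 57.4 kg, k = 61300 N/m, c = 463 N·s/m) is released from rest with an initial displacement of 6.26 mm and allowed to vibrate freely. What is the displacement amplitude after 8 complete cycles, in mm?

0.0121 mm

ζ = c/(2√(km)) = 463/(2√(61300 × 57.4)) = 463/3752 = 0.1234.
Logarithmic decrement δ = 2πζ/√(1 − ζ²) = 2π × 0.1234/√(1 − 0.0152) = 0.7814.
After n cycles, x_n/x₀ = e^(−nδ), so x_8 = 6.26 × e^(−8 × 0.7814) = 6.26 × 0.001928 = 0.01207 mm.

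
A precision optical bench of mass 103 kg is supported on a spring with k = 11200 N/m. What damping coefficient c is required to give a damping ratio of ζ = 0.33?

c_c = 2√(k·m) = 2√(11200 × 103) = 2148 N·s/m.
c = ζ·c_c = 0.33 × 2148 = 708.9 N·s/m.

709 N·s/m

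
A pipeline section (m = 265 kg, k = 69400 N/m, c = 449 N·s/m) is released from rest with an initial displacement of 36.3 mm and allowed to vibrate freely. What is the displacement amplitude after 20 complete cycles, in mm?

0.0500 mm

ζ = c/(2√(km)) = 449/(2√(69400 × 265)) = 449/8577 = 0.05235.
Logarithmic decrement δ = 2πζ/√(1 − ζ²) = 2π × 0.05235/√(1 − 0.00274) = 0.3294.
After n cycles, x_n/x₀ = e^(−nδ), so x_20 = 36.3 × e^(−20 × 0.3294) = 36.3 × 0.001378 = 0.05000 mm.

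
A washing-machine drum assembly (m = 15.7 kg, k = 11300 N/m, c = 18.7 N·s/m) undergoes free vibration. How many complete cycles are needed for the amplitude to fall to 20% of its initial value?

ζ = c/(2√(km)) = 18.7/(2√(11300 × 15.7)) = 18.7/842.4 = 0.02220.
Logarithmic decrement δ = 2πζ/√(1 − ζ²) = 2π × 0.02220/√(1 − 0.000493) = 0.1395.
x_n/x₀ = e^(−nδ) ≤ 0.2; take ln: n ≥ ln(1/0.2)/δ = 1.609/0.1395 = 11.54.
So 12 complete cycles are required.

12 cycles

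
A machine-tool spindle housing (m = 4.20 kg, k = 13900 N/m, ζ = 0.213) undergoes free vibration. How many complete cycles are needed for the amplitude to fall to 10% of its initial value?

Logarithmic decrement δ = 2πζ/√(1 − ζ²) = 2π × 0.2130/√(1 − 0.0454) = 1.370.
x_n/x₀ = e^(−nδ) ≤ 0.1; take ln: n ≥ ln(1/0.1)/δ = 2.303/1.370 = 1.681.
So 2 complete cycles are required.

2 cycles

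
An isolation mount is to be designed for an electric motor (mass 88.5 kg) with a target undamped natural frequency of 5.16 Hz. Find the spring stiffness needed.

ω_n = 2πf_n = 2π × 5.16 = 32.42 rad/s.
k = m·ω_n² = 88.5 × 32.42² = 88.5 × 1051 = 93030 N/m.

93000 N/m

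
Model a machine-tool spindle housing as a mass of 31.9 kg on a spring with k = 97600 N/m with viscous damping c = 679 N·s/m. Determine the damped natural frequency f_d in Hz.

ω_n = √(k/m) = √(97600/31.9) = 55.31 rad/s.
Critical damping c_c = 2√(k·m) = 2√(97600 × 31.9) = 3529 N·s/m, so ζ = c/c_c = 679/3529 = 0.1924.
ω_d = ω_n√(1 − ζ²) = 55.31 × √(1 − 0.0370) = 54.28 rad/s.
f_d = ω_d/(2π) = 8.639 Hz.

8.64 Hz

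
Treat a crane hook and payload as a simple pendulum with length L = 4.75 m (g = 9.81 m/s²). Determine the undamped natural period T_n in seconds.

For a simple pendulum ω_n = √(g/L) = √(9.81/4.75) = √2.065 = 1.437 rad/s.
T_n = 2π/ω_n = 6.283/1.437 = 4.372 s.

4.37 s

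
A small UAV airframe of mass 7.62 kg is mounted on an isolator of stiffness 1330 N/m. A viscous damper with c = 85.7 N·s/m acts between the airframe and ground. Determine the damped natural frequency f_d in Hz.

1.90 Hz

ω_n = √(k/m) = √(1330/7.62) = 13.21 rad/s.
Critical damping c_c = 2√(k·m) = 2√(1330 × 7.62) = 201.3 N·s/m, so ζ = c/c_c = 85.7/201.3 = 0.4256.
ω_d = ω_n√(1 − ζ²) = 13.21 × √(1 − 0.181) = 11.95 rad/s.
f_d = ω_d/(2π) = 1.903 Hz.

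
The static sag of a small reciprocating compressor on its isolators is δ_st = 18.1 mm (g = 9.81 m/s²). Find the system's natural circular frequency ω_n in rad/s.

23.3 rad/s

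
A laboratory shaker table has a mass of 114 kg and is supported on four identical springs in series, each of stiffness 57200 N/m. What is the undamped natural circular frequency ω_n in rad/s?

11.2 rad/s

Series springs: 1/k_eq = 4/57200, so k_eq = 57200/4 = 14300 N/m.
ω_n = √(k_eq/m) = √(14300/114) = √125.4 = 11.20 rad/s.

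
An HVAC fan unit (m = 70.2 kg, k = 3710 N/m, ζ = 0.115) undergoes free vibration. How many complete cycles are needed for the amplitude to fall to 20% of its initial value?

3 cycles

Logarithmic decrement δ = 2πζ/√(1 − ζ²) = 2π × 0.1150/√(1 − 0.0132) = 0.7274.
x_n/x₀ = e^(−nδ) ≤ 0.2; take ln: n ≥ ln(1/0.2)/δ = 1.609/0.7274 = 2.213.
So 3 complete cycles are required.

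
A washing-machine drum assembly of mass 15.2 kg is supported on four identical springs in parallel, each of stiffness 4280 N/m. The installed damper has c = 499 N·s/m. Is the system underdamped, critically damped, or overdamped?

underdamped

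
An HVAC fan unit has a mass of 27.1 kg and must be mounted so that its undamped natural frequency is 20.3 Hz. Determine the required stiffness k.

441000 N/m

ω_n = 2πf_n = 2π × 20.3 = 127.5 rad/s.
k = m·ω_n² = 27.1 × 127.5² = 27.1 × 16270 = 440900 N/m.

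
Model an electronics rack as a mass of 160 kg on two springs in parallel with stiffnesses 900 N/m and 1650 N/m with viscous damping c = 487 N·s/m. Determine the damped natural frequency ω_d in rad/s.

Parallel springs add: k_eq = 900 + 1650 = 2550 N/m.
ω_n = √(k_eq/m) = √(2550/160) = 3.992 rad/s.
Critical damping c_c = 2√(k_eq·m) = 2√(2550 × 160) = 1277 N·s/m, so ζ = c/c_c = 487/1277 = 0.3812.
ω_d = ω_n√(1 − ζ²) = 3.992 × √(1 − 0.145) = 3.691 rad/s.

3.69 rad/s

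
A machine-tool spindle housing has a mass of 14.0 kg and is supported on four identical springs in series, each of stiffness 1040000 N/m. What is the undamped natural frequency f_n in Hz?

Series springs: 1/k_eq = 4/1040000, so k_eq = 1040000/4 = 260000 N/m.
ω_n = √(k_eq/m) = √(260000/14.0) = √18570 = 136.3 rad/s.
f_n = ω_n/(2π) = 136.3/6.283 = 21.69 Hz.

21.7 Hz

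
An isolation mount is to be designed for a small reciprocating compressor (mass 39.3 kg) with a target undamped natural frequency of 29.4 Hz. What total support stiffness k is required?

ω_n = 2πf_n = 2π × 29.4 = 184.7 rad/s.
k = m·ω_n² = 39.3 × 184.7² = 39.3 × 34120 = 1341000 N/m.

1340000 N/m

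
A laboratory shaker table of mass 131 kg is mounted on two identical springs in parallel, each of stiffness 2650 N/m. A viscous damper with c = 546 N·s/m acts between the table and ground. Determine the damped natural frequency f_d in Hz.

0.956 Hz

Parallel springs add: k_eq = 2 × 2650 = 5300 N/m.
ω_n = √(k_eq/m) = √(5300/131) = 6.361 rad/s.
Critical damping c_c = 2√(k_eq·m) = 2√(5300 × 131) = 1666 N·s/m, so ζ = c/c_c = 546/1666 = 0.3276.
ω_d = ω_n√(1 − ζ²) = 6.361 × √(1 − 0.107) = 6.010 rad/s.
f_d = ω_d/(2π) = 0.9565 Hz.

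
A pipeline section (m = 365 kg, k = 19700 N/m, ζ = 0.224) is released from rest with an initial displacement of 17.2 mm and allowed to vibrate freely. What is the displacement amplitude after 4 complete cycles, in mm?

0.0533 mm

Logarithmic decrement δ = 2πζ/√(1 − ζ²) = 2π × 0.2240/√(1 − 0.0502) = 1.444.
After n cycles, x_n/x₀ = e^(−nδ), so x_4 = 17.2 × e^(−4 × 1.444) = 17.2 × 0.003099 = 0.05331 mm.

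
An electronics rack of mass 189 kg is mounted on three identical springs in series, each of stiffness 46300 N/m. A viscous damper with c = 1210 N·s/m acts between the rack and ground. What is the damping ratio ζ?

0.354

Series springs: 1/k_eq = 3/46300, so k_eq = 46300/3 = 15430 N/m.
ω_n = √(k_eq/m) = √(15430/189) = 9.036 rad/s.
Critical damping c_c = 2√(k_eq·m) = 2√(15430 × 189) = 3416 N·s/m, so ζ = c/c_c = 1210/3416 = 0.3542.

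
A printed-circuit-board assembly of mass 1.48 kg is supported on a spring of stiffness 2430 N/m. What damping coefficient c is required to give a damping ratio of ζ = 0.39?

46.8 N·s/m

c_c = 2√(k·m) = 2√(2430 × 1.48) = 119.9 N·s/m.
c = ζ·c_c = 0.39 × 119.9 = 46.78 N·s/m.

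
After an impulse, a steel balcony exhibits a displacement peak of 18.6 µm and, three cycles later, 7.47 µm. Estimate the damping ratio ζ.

Logarithmic decrement δ = (1/n)·ln(x₀/x_n) = (1/3)·ln(18.6/7.47) = (1/3)·ln(2.490) = 0.3041.
ζ = δ/√(4π² + δ²) = 0.3041/√(39.48 + 0.0925) = 0.3041/6.291 = 0.04834.

0.0483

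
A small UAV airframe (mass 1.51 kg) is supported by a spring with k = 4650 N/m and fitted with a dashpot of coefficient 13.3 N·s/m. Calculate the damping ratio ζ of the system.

ω_n = √(k/m) = √(4650/1.51) = 55.49 rad/s.
Critical damping c_c = 2√(k·m) = 2√(4650 × 1.51) = 167.6 N·s/m, so ζ = c/c_c = 13.3/167.6 = 0.07936.

0.0794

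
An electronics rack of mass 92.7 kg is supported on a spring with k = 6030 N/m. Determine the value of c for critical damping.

1500 N·s/m

c_c = 2√(k·m) = 2√(6030 × 92.7) = 2 × 747.7 = 1495 N·s/m.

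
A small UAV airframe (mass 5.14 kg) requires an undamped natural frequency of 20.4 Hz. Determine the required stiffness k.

84400 N/m

ω_n = 2πf_n = 2π × 20.4 = 128.2 rad/s.
k = m·ω_n² = 5.14 × 128.2² = 5.14 × 16430 = 84450 N/m.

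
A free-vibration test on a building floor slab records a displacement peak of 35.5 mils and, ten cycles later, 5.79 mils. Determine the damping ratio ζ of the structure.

Logarithmic decrement δ = (1/n)·ln(x₀/x_n) = (1/10)·ln(35.5/5.79) = (1/10)·ln(6.131) = 0.1813.
ζ = δ/√(4π² + δ²) = 0.1813/√(39.48 + 0.0329) = 0.1813/6.286 = 0.02885.

0.0288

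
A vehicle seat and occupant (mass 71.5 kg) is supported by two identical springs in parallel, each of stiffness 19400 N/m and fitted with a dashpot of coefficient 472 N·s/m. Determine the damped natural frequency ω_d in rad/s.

Parallel springs add: k_eq = 2 × 19400 = 38800 N/m.
ω_n = √(k_eq/m) = √(38800/71.5) = 23.30 rad/s.
Critical damping c_c = 2√(k_eq·m) = 2√(38800 × 71.5) = 3331 N·s/m, so ζ = c/c_c = 472/3331 = 0.1417.
ω_d = ω_n√(1 − ζ²) = 23.30 × √(1 − 0.0201) = 23.06 rad/s.

23.1 rad/s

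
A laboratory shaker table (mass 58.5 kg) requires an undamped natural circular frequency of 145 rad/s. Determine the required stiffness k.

k = m·ω_n² = 58.5 × 145.0² = 58.5 × 21020 = 1230000 N/m.

1230000 N/m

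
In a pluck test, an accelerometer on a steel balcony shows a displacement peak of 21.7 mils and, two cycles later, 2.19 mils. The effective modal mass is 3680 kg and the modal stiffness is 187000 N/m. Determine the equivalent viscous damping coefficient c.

9420 N·s/m

Logarithmic decrement δ = (1/n)·ln(x₀/x_n) = (1/2)·ln(21.7/2.19) = (1/2)·ln(9.909) = 1.147.
ζ = δ/√(4π² + δ²) = 1.147/√(39.48 + 1.31) = 1.147/6.387 = 0.1795.
c = ζ · 2√(km) = 0.1795 × 2√(187000 × 3680) = 0.1795 × 52470 = 9420 N·s/m.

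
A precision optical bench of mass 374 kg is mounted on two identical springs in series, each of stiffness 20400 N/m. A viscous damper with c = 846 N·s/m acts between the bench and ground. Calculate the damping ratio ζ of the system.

0.217

Series springs: 1/k_eq = 2/20400, so k_eq = 20400/2 = 10200 N/m.
ω_n = √(k_eq/m) = √(10200/374) = 5.222 rad/s.
Critical damping c_c = 2√(k_eq·m) = 2√(10200 × 374) = 3906 N·s/m, so ζ = c/c_c = 846/3906 = 0.2166.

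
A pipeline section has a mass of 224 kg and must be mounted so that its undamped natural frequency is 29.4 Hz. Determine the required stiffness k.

ω_n = 2πf_n = 2π × 29.4 = 184.7 rad/s.
k = m·ω_n² = 224 × 184.7² = 224 × 34120 = 7644000 N/m.

7640000 N/m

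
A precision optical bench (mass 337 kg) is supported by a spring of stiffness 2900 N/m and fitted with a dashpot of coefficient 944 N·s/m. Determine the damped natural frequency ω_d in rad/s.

2.58 rad/s

ω_n = √(k/m) = √(2900/337) = 2.933 rad/s.
Critical damping c_c = 2√(k·m) = 2√(2900 × 337) = 1977 N·s/m, so ζ = c/c_c = 944/1977 = 0.4775.
ω_d = ω_n√(1 − ζ²) = 2.933 × √(1 − 0.228) = 2.578 rad/s.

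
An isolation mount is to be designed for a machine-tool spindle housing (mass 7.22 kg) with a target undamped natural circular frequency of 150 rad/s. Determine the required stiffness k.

162000 N/m

k = m·ω_n² = 7.22 × 150.0² = 7.22 × 22500 = 162400 N/m.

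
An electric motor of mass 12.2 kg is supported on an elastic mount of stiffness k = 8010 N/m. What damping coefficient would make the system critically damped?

625 N·s/m

c_c = 2√(k·m) = 2√(8010 × 12.2) = 2 × 312.6 = 625.2 N·s/m.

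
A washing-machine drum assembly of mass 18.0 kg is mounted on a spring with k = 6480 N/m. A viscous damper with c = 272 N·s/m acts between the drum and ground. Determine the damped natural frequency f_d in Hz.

2.77 Hz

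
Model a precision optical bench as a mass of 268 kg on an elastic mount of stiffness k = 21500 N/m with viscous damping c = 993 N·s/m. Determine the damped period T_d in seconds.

0.717 s

ω_n = √(k/m) = √(21500/268) = 8.957 rad/s.
Critical damping c_c = 2√(k·m) = 2√(21500 × 268) = 4801 N·s/m, so ζ = c/c_c = 993/4801 = 0.2068.
ω_d = ω_n√(1 − ζ²) = 8.957 × √(1 − 0.0428) = 8.763 rad/s.
T_d = 2π/ω_d = 0.7170 s.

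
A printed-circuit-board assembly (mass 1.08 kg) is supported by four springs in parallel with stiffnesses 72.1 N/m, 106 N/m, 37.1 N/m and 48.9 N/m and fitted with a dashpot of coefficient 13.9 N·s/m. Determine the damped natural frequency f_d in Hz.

Parallel springs add: k_eq = 72.1 + 106 + 37.1 + 48.9 = 264.1 N/m.
ω_n = √(k_eq/m) = √(264.1/1.08) = 15.64 rad/s.
Critical damping c_c = 2√(k_eq·m) = 2√(264.1 × 1.08) = 33.78 N·s/m, so ζ = c/c_c = 13.9/33.78 = 0.4115.
ω_d = ω_n√(1 − ζ²) = 15.64 × √(1 − 0.169) = 14.25 rad/s.
f_d = ω_d/(2π) = 2.268 Hz.

2.27 Hz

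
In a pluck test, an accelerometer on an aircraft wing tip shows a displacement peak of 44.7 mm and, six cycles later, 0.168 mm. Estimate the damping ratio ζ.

Logarithmic decrement δ = (1/n)·ln(x₀/x_n) = (1/6)·ln(44.7/0.168) = (1/6)·ln(266.1) = 0.9306.
ζ = δ/√(4π² + δ²) = 0.9306/√(39.48 + 0.866) = 0.9306/6.352 = 0.1465.

0.147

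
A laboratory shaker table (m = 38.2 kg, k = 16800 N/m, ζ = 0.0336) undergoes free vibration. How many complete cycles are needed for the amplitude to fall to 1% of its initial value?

22 cycles

Logarithmic decrement δ = 2πζ/√(1 − ζ²) = 2π × 0.03360/√(1 − 0.00113) = 0.2112.
x_n/x₀ = e^(−nδ) ≤ 0.01; take ln: n ≥ ln(1/0.01)/δ = 4.605/0.2112 = 21.80.
So 22 complete cycles are required.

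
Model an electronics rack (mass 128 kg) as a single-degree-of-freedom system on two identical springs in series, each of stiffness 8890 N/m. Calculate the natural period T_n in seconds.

1.07 s

Series springs: 1/k_eq = 2/8890, so k_eq = 8890/2 = 4445 N/m.
ω_n = √(k_eq/m) = √(4445/128) = √34.73 = 5.893 rad/s.
T_n = 2π/ω_n = 6.283/5.893 = 1.066 s.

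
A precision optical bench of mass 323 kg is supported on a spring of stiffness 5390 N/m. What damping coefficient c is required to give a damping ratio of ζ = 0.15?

396 N·s/m

c_c = 2√(k·m) = 2√(5390 × 323) = 2639 N·s/m.
c = ζ·c_c = 0.15 × 2639 = 395.8 N·s/m.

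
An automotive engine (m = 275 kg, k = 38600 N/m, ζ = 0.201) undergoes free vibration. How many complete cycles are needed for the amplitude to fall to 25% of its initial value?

2 cycles

Logarithmic decrement δ = 2πζ/√(1 − ζ²) = 2π × 0.2010/√(1 − 0.0404) = 1.289.
x_n/x₀ = e^(−nδ) ≤ 0.25; take ln: n ≥ ln(1/0.25)/δ = 1.386/1.289 = 1.075.
So 2 complete cycles are required.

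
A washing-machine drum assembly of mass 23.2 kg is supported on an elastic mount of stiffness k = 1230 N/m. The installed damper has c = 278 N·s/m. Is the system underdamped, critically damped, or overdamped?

c_c = 2√(k·m) = 337.9 N·s/m; ζ = c/c_c = 278/337.9 = 0.823.
Since ζ < 1 the system is underdamped.

underdamped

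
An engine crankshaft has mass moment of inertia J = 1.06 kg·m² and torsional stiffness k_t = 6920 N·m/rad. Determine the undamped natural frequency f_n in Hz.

ω_n = √(k_t/J) = √(6920/1.06) = √6528 = 80.80 rad/s.
f_n = ω_n/(2π) = 80.80/6.283 = 12.86 Hz.

12.9 Hz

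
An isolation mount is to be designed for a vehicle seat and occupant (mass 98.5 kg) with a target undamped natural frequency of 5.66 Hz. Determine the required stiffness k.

ω_n = 2πf_n = 2π × 5.66 = 35.56 rad/s.
k = m·ω_n² = 98.5 × 35.56² = 98.5 × 1265 = 124600 N/m.

125000 N/m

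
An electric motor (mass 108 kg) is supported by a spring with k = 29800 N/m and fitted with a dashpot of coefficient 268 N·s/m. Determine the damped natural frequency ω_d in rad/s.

ω_n = √(k/m) = √(29800/108) = 16.61 rad/s.
Critical damping c_c = 2√(k·m) = 2√(29800 × 108) = 3588 N·s/m, so ζ = c/c_c = 268/3588 = 0.07469.
ω_d = ω_n√(1 − ζ²) = 16.61 × √(1 − 0.00558) = 16.56 rad/s.

16.6 rad/s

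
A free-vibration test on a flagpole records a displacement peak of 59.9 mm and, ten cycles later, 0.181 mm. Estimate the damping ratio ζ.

Logarithmic decrement δ = (1/n)·ln(x₀/x_n) = (1/10)·ln(59.9/0.181) = (1/10)·ln(330.9) = 0.5802.
ζ = δ/√(4π² + δ²) = 0.5802/√(39.48 + 0.337) = 0.5802/6.310 = 0.09195.

0.0919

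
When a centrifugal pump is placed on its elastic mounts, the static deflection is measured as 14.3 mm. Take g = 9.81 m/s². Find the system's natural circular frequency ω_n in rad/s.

ω_n = √(g/δ_st) = √(9.81/0.0143) = √686.0 = 26.19 rad/s.

26.2 rad/s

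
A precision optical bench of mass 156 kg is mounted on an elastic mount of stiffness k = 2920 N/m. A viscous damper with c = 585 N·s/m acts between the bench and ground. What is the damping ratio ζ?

ω_n = √(k/m) = √(2920/156) = 4.326 rad/s.
Critical damping c_c = 2√(k·m) = 2√(2920 × 156) = 1350 N·s/m, so ζ = c/c_c = 585/1350 = 0.4334.

0.433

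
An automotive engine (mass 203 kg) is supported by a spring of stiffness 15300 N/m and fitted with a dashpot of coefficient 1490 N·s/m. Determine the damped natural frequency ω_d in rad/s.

7.87 rad/s

ω_n = √(k/m) = √(15300/203) = 8.682 rad/s.
Critical damping c_c = 2√(k·m) = 2√(15300 × 203) = 3525 N·s/m, so ζ = c/c_c = 1490/3525 = 0.4227.
ω_d = ω_n√(1 − ζ²) = 8.682 × √(1 − 0.179) = 7.868 rad/s.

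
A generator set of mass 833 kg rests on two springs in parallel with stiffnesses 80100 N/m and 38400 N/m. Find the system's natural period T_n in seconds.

0.527 s

Parallel springs add: k_eq = 80100 + 38400 = 118500 N/m.
ω_n = √(k_eq/m) = √(118500/833) = √142.3 = 11.93 rad/s.
T_n = 2π/ω_n = 6.283/11.93 = 0.5268 s.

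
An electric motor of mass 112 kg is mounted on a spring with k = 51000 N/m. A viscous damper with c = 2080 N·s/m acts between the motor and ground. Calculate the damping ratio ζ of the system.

ω_n = √(k/m) = √(51000/112) = 21.34 rad/s.
Critical damping c_c = 2√(k·m) = 2√(51000 × 112) = 4780 N·s/m, so ζ = c/c_c = 2080/4780 = 0.4352.

0.435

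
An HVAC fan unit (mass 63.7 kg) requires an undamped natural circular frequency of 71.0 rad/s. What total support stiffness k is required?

k = m·ω_n² = 63.7 × 71.00² = 63.7 × 5041 = 321100 N/m.

321000 N/m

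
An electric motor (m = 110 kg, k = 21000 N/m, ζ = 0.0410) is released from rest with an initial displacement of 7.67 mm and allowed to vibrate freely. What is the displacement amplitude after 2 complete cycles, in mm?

4.58 mm

Logarithmic decrement δ = 2πζ/√(1 − ζ²) = 2π × 0.04100/√(1 − 0.00168) = 0.2578.
After n cycles, x_n/x₀ = e^(−nδ), so x_2 = 7.67 × e^(−2 × 0.2578) = 7.67 × 0.5971 = 4.580 mm.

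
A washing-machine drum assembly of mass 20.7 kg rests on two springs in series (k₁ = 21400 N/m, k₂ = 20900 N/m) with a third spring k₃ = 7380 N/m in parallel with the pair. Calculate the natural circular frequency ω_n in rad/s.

29.5 rad/s

Series pair: k_s = k₁k₂/(k₁+k₂) = (21400)(20900)/(21400 + 20900) = 10570 N/m. In parallel with k₃: k_eq = 10570 + 7380 = 17950 N/m.
ω_n = √(k_eq/m) = √(17950/20.7) = √867.3 = 29.45 rad/s.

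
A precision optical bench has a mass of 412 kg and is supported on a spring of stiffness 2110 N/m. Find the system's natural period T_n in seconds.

ω_n = √(k/m) = √(2110/412) = √5.121 = 2.263 rad/s.
T_n = 2π/ω_n = 6.283/2.263 = 2.776 s.

2.78 s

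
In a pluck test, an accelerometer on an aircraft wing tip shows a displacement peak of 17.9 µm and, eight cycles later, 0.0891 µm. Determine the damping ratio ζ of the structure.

0.105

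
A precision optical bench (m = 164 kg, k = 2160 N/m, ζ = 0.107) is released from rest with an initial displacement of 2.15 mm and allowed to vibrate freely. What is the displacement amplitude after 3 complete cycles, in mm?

Logarithmic decrement δ = 2πζ/√(1 − ζ²) = 2π × 0.1070/√(1 − 0.0114) = 0.6762.
After n cycles, x_n/x₀ = e^(−nδ), so x_3 = 2.15 × e^(−3 × 0.6762) = 2.15 × 0.1315 = 0.2828 mm.

0.283 mm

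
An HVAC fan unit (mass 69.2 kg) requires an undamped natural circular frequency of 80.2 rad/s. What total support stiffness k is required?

k = m·ω_n² = 69.2 × 80.20² = 69.2 × 6432 = 445100 N/m.

445000 N/m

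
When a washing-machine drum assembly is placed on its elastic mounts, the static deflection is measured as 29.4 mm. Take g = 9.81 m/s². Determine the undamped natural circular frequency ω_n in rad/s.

18.3 rad/s

ω_n = √(g/δ_st) = √(9.81/0.0294) = √333.7 = 18.27 rad/s.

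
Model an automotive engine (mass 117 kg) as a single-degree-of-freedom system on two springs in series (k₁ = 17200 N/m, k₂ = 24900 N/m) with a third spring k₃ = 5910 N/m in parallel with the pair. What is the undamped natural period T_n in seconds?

Series pair: k_s = k₁k₂/(k₁+k₂) = (17200)(24900)/(17200 + 24900) = 10170 N/m. In parallel with k₃: k_eq = 10170 + 5910 = 16080 N/m.
ω_n = √(k_eq/m) = √(16080/117) = √137.5 = 11.72 rad/s.
T_n = 2π/ω_n = 6.283/11.72 = 0.5359 s.

0.536 s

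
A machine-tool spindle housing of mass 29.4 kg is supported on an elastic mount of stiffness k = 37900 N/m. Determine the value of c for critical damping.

2110 N·s/m

c_c = 2√(k·m) = 2√(37900 × 29.4) = 2 × 1056 = 2111 N·s/m.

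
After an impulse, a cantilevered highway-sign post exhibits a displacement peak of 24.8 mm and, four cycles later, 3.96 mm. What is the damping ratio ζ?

Logarithmic decrement δ = (1/n)·ln(x₀/x_n) = (1/4)·ln(24.8/3.96) = (1/4)·ln(6.263) = 0.4586.
ζ = δ/√(4π² + δ²) = 0.4586/√(39.48 + 0.210) = 0.4586/6.300 = 0.07280.

0.0728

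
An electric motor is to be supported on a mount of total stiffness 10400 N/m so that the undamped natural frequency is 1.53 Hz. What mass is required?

113 kg

ω_n = 2πf_n = 2π × 1.53 = 9.613 rad/s.
m = k/ω_n² = 10400/9.613² = 10400/92.42 = 112.5 kg.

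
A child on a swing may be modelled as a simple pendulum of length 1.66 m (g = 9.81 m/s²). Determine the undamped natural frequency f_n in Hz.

For a simple pendulum ω_n = √(g/L) = √(9.81/1.66) = √5.910 = 2.431 rad/s.
f_n = ω_n/(2π) = 2.431/6.283 = 0.3869 Hz.

0.387 Hz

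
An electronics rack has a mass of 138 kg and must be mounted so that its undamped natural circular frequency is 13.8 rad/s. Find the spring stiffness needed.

26300 N/m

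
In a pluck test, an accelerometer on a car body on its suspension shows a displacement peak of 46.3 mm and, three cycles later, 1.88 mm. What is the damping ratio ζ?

Logarithmic decrement δ = (1/n)·ln(x₀/x_n) = (1/3)·ln(46.3/1.88) = (1/3)·ln(24.63) = 1.068.
ζ = δ/√(4π² + δ²) = 1.068/√(39.48 + 1.14) = 1.068/6.373 = 0.1676.

0.168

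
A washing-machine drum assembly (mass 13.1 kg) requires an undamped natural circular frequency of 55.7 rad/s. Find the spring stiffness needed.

40600 N/m

k = m·ω_n² = 13.1 × 55.70² = 13.1 × 3102 = 40640 N/m.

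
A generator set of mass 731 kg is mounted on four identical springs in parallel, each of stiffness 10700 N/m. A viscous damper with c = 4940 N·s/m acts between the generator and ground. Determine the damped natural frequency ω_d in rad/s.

Parallel springs add: k_eq = 4 × 10700 = 42800 N/m.
ω_n = √(k_eq/m) = √(42800/731) = 7.652 rad/s.
Critical damping c_c = 2√(k_eq·m) = 2√(42800 × 731) = 11190 N·s/m, so ζ = c/c_c = 4940/11190 = 0.4416.
ω_d = ω_n√(1 − ζ²) = 7.652 × √(1 − 0.195) = 6.865 rad/s.

6.87 rad/s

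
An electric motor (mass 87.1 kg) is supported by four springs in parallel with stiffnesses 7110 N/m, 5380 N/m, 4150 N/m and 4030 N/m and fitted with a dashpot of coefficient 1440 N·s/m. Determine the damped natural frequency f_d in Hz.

2.07 Hz

Parallel springs add: k_eq = 7110 + 5380 + 4150 + 4030 = 20670 N/m.
ω_n = √(k_eq/m) = √(20670/87.1) = 15.40 rad/s.
Critical damping c_c = 2√(k_eq·m) = 2√(20670 × 87.1) = 2684 N·s/m, so ζ = c/c_c = 1440/2684 = 0.5366.
ω_d = ω_n√(1 − ζ²) = 15.40 × √(1 − 0.288) = 13.00 rad/s.
f_d = ω_d/(2π) = 2.069 Hz.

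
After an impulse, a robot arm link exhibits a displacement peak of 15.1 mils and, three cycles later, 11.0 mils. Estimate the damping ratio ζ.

0.0168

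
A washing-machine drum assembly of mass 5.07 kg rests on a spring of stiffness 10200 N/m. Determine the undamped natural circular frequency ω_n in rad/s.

44.9 rad/s

ω_n = √(k/m) = √(10200/5.07) = √2012 = 44.85 rad/s.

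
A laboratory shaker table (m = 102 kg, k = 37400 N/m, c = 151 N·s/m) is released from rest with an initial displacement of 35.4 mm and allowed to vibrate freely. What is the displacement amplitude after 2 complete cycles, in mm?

ζ = c/(2√(km)) = 151/(2√(37400 × 102)) = 151/3906 = 0.03866.
Logarithmic decrement δ = 2πζ/√(1 − ζ²) = 2π × 0.03866/√(1 − 0.00149) = 0.2431.
After n cycles, x_n/x₀ = e^(−nδ), so x_2 = 35.4 × e^(−2 × 0.2431) = 35.4 × 0.6150 = 21.77 mm.

21.8 mm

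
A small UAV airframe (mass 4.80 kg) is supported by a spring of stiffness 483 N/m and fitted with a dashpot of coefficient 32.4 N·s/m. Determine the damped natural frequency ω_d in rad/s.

ω_n = √(k/m) = √(483.0/4.80) = 10.03 rad/s.
Critical damping c_c = 2√(k·m) = 2√(483.0 × 4.80) = 96.30 N·s/m, so ζ = c/c_c = 32.4/96.30 = 0.3365.
ω_d = ω_n√(1 − ζ²) = 10.03 × √(1 − 0.113) = 9.446 rad/s.

9.45 rad/s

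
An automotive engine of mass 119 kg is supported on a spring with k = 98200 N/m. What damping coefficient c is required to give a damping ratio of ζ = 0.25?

c_c = 2√(k·m) = 2√(98200 × 119) = 6837 N·s/m.
c = ζ·c_c = 0.25 × 6837 = 1709 N·s/m.

1710 N·s/m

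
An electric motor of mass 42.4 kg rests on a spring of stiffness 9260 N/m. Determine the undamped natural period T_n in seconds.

0.425 s

ω_n = √(k/m) = √(9260/42.4) = √218.4 = 14.78 rad/s.
T_n = 2π/ω_n = 6.283/14.78 = 0.4252 s.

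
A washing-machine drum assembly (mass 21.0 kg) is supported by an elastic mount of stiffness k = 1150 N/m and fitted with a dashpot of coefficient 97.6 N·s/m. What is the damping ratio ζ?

0.314

ω_n = √(k/m) = √(1150/21.0) = 7.400 rad/s.
Critical damping c_c = 2√(k·m) = 2√(1150 × 21.0) = 310.8 N·s/m, so ζ = c/c_c = 97.6/310.8 = 0.3140.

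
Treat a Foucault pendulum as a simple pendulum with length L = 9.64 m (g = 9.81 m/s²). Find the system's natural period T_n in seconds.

6.23 s

For a simple pendulum ω_n = √(g/L) = √(9.81/9.64) = √1.018 = 1.009 rad/s.
T_n = 2π/ω_n = 6.283/1.009 = 6.229 s.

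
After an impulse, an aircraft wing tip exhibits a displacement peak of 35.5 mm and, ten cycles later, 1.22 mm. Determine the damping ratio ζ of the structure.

Logarithmic decrement δ = (1/n)·ln(x₀/x_n) = (1/10)·ln(35.5/1.22) = (1/10)·ln(29.10) = 0.3371.
ζ = δ/√(4π² + δ²) = 0.3371/√(39.48 + 0.114) = 0.3371/6.292 = 0.05357.

0.0536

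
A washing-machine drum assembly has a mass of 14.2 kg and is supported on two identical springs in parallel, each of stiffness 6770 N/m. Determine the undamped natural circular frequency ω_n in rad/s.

Parallel springs add: k_eq = 2 × 6770 = 13540 N/m.
ω_n = √(k_eq/m) = √(13540/14.2) = √953.5 = 30.88 rad/s.

30.9 rad/s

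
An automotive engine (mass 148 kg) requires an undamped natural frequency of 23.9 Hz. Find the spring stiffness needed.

ω_n = 2πf_n = 2π × 23.9 = 150.2 rad/s.
k = m·ω_n² = 148 × 150.2² = 148 × 22550 = 3337000 N/m.

3340000 N/m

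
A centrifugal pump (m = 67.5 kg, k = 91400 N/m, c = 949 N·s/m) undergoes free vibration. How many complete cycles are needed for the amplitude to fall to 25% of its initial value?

2 cycles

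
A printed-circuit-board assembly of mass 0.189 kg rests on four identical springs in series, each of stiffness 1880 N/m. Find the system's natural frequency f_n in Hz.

7.94 Hz

Series springs: 1/k_eq = 4/1880, so k_eq = 1880/4 = 470.0 N/m.
ω_n = √(k_eq/m) = √(470.0/0.189) = √2487 = 49.87 rad/s.
f_n = ω_n/(2π) = 49.87/6.283 = 7.937 Hz.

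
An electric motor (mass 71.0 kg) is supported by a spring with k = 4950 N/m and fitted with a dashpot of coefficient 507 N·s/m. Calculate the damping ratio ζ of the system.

0.428

ω_n = √(k/m) = √(4950/71.0) = 8.350 rad/s.
Critical damping c_c = 2√(k·m) = 2√(4950 × 71.0) = 1186 N·s/m, so ζ = c/c_c = 507/1186 = 0.4276.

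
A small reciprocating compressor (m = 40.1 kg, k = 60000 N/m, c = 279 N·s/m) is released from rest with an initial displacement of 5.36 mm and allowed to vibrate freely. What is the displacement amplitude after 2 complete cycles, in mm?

ζ = c/(2√(km)) = 279/(2√(60000 × 40.1)) = 279/3102 = 0.08993.
Logarithmic decrement δ = 2πζ/√(1 − ζ²) = 2π × 0.08993/√(1 − 0.00809) = 0.5674.
After n cycles, x_n/x₀ = e^(−nδ), so x_2 = 5.36 × e^(−2 × 0.5674) = 5.36 × 0.3215 = 1.723 mm.

1.72 mm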